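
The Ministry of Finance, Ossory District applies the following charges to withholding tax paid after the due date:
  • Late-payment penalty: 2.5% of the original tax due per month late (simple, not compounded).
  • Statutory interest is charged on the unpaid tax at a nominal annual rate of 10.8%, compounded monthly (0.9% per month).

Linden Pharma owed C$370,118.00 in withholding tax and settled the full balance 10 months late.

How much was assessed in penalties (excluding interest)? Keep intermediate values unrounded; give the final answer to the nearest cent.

Late-payment penalty: 10 × 2.5% × C$370,118.00 = C$92,529.50

C$92,529.50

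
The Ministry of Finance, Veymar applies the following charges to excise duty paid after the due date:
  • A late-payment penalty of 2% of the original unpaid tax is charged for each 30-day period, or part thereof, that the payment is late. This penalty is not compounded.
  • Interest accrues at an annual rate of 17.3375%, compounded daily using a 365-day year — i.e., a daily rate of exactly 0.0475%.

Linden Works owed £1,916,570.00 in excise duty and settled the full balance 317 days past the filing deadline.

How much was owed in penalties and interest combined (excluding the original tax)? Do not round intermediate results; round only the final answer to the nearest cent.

£733,013.15

Penalty periods: ⌈317/30⌉ = 11; penalty = 11 × 2% × £1,916,570.00 = £421,645.40
Interest: £1,916,570.00 × ((1 + 0.000475)^317 − 1) = £1,916,570.00 × 0.16246093… = £311,367.7456…
Penalties + interest = £421,645.4000 + £311,367.7456… = £733,013.15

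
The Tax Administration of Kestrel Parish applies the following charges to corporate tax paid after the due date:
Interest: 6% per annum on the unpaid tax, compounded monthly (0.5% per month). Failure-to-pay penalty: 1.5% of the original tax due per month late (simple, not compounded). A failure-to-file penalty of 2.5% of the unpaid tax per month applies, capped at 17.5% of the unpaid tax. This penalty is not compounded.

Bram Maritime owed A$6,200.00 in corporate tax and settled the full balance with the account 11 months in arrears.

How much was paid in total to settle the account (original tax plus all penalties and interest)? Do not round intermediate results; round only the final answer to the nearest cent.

A$8,657.65

Failure-to-file: 11 × 2.5% × A$6,200.00 = A$1,705.00, capped at 17.5% × A$6,200.00 = A$1,085.00
Failure-to-pay penalty = 1.5% × A$6,200.00 × 11 mo = A$1,023.00
Interest: A$6,200.00 × ((1 + 0.005)^11 − 1) = A$6,200.00 × 0.0563958… = A$349.6542…
Total = A$6,200.00 + A$2,108.0000 + A$349.6542… = A$8,657.65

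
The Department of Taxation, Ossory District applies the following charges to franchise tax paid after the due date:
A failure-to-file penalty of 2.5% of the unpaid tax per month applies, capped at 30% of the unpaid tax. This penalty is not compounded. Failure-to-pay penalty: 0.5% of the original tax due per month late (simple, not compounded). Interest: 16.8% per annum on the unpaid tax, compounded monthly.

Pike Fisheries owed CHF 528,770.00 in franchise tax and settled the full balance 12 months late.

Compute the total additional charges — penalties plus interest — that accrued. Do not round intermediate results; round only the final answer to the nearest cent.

Failure-to-file: 12 × 2.5% × CHF 528,770.00 = CHF 158,631.00, capped at 30% × CHF 528,770.00 = CHF 158,631.00
Failure-to-pay penalty: 12 × 0.5% × CHF 528,770.00 = CHF 31,726.20
Interest (16.8%/yr ÷ 12 = 1.4%/month): CHF 528,770.00 × ((1 + 0.014)^12 − 1) = CHF 96,003.0206…
Penalties + interest = CHF 190,357.2000 + CHF 96,003.0206… = CHF 286,360.22

CHF 286,360.22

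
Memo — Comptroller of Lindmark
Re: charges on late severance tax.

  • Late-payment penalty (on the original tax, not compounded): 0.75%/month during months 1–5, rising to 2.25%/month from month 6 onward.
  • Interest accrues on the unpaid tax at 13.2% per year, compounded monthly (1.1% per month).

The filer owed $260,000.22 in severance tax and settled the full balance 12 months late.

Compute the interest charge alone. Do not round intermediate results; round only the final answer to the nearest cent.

Interest: $260,000.22 × ((1 + 0.011)^12 − 1) = $260,000.22 × 0.1402862… = $36,474.4420…

$36,474.44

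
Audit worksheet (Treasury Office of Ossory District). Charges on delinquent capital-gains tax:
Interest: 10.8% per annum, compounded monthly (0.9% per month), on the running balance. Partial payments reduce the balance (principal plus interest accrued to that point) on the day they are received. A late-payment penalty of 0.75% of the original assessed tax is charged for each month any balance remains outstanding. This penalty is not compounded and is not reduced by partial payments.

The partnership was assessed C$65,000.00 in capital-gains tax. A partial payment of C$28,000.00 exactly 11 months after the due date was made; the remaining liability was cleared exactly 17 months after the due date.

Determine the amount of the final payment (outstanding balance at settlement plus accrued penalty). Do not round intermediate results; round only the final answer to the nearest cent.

Balance at month 11: C$65,000.0000 × (1 + 0.009)^11 = C$71,732.5360…
After C$28,000.00 payment: C$71,732.5360… − C$28,000.00 = C$43,732.5360…
Balance at month 17: C$43,732.5360… × (1 + 0.009)^6 = C$46,147.8700…
Penalty: 17 × 0.75% × C$65,000.00 = C$8,287.50
Final settlement = outstanding balance + penalty = C$46,147.8700… + C$8,287.50 = C$54,435.37

C$54,435.37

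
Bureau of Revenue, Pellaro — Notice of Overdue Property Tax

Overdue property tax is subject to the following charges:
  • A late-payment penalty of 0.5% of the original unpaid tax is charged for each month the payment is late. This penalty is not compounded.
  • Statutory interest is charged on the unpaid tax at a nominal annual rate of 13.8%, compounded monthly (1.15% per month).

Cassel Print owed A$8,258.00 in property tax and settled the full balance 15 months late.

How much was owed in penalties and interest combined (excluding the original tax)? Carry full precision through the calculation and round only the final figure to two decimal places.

A$2,164.44

Late-payment penalty = 0.5% × A$8,258.00 × 15 mo = A$619.35
Interest: A$8,258.00 × ((1 + 0.0115)^15 − 1) = A$8,258.00 × 0.1871027… = A$1,545.0944…
Penalties + interest = A$619.3500 + A$1,545.0944… = A$2,164.44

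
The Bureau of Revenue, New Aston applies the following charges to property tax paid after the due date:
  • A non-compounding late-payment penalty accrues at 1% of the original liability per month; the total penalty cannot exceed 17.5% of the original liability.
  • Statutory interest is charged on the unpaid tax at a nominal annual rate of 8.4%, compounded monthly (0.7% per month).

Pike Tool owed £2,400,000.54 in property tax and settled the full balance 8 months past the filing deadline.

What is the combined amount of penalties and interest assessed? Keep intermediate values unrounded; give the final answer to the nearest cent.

£329,739.38

Penalty: 8 × 1% × £2,400,000.54 = £192,000.04… (below the 17.5% cap of £420,000.09…)
Interest: £2,400,000.54 × ((1 + 0.007)^8 − 1) = £2,400,000.54 × 0.0573914… = £137,739.3358…
Penalties + interest = £192,000.0432 + £137,739.3358… = £329,739.38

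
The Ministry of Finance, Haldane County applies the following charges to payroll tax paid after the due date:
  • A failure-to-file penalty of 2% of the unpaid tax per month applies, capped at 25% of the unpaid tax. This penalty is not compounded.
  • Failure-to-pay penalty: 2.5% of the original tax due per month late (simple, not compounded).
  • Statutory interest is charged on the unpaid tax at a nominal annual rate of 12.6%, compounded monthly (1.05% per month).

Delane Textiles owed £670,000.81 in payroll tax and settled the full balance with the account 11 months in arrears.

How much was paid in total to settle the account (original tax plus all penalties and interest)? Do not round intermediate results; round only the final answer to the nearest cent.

Failure-to-file: 11 × 2% × £670,000.81 = £147,400.18… (under the 25% cap)
Failure-to-pay penalty: 11 × 2.5% × £670,000.81 = £184,250.22…
Interest: £670,000.81 × ((1 + 0.0105)^11 − 1) = £670,000.81 × 0.1217588… = £81,578.5140…
Total = £670,000.81 + £331,650.4010… + £81,578.5140… = £1,083,229.72

£1,083,229.72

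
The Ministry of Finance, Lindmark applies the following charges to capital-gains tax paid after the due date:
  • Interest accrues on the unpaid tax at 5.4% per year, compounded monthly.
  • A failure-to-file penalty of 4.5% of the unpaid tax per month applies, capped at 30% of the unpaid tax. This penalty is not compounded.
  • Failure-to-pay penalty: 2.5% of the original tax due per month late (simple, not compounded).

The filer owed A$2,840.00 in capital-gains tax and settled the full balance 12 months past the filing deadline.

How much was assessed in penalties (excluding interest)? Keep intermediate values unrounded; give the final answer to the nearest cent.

A$1,704.00

Failure-to-file: 12 × 4.5% × A$2,840.00 = A$1,533.60, capped at 30% × A$2,840.00 = A$852.00
Failure-to-pay penalty: 12 × 2.5% × A$2,840.00 = A$852.00
Total penalty = A$852.00 + A$852.00 = A$1,704.00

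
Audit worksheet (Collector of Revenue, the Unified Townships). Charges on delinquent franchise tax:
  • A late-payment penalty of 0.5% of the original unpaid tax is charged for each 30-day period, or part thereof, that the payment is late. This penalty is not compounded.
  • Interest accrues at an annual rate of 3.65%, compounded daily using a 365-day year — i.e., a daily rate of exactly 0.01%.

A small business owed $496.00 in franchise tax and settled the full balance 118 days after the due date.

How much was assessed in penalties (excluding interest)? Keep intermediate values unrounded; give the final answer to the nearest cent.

Penalty periods: ⌈118/30⌉ = 4; penalty = 4 × 0.5% × $496.00 = $9.92

$9.92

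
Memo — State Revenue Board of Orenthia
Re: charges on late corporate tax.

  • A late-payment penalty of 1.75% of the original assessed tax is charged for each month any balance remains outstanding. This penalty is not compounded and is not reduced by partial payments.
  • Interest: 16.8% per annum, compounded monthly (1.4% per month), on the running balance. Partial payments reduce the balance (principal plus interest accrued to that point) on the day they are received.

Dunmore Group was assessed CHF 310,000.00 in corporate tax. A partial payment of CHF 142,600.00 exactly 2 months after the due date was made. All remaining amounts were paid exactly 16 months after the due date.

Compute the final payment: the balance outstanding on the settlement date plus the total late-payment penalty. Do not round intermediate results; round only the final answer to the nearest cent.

CHF 300,788.89

Balance at month 2: CHF 310,000.0000 × (1 + 0.014)^2 = CHF 318,740.7600
After CHF 142,600.00 payment: CHF 318,740.7600 − CHF 142,600.00 = CHF 176,140.7600
Balance at month 16: CHF 176,140.7600 × (1 + 0.014)^14 = CHF 213,988.8949…
Penalty: 16 × 1.75% × CHF 310,000.00 = CHF 86,800.00
Final settlement = outstanding balance + penalty = CHF 213,988.8949… + CHF 86,800.00 = CHF 300,788.89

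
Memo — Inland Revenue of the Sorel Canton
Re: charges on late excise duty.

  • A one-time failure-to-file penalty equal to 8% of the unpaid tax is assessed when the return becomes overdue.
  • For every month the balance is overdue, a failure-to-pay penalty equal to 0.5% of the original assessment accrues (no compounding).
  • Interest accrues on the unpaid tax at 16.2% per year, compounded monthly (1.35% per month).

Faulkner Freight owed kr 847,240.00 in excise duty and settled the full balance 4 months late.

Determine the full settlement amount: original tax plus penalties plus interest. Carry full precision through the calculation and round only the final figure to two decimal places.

kr 978,649.78

Failure-to-file penalty: 8% × kr 847,240.00 = kr 67,779.20
Failure-to-pay penalty: 4 × 0.5% × kr 847,240.00 = kr 16,944.80
Interest: kr 847,240.00 × ((1 + 0.0135)^4 − 1) = kr 847,240.00 × 0.0551034… = kr 46,685.7832…
Total = kr 847,240.00 + kr 84,724.0000 + kr 46,685.7832… = kr 978,649.78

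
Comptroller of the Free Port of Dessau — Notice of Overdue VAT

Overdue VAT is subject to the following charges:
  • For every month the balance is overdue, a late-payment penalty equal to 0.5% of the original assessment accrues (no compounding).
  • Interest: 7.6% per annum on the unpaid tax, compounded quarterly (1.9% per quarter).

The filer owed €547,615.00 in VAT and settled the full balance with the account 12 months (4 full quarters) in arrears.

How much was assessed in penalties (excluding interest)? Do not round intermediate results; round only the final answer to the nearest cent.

€32,856.90

Late-payment penalty = 0.5% × €547,615.00 × 12 mo = €32,856.90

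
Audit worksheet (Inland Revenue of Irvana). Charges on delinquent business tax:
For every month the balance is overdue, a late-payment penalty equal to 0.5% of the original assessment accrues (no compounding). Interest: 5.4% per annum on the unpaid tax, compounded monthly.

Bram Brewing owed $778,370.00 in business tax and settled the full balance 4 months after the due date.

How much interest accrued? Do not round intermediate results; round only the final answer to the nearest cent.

$14,105.52

Interest (5.4%/yr ÷ 12 = 0.45%/month): $778,370.00 × ((1 + 0.0045)^4 − 1) = $14,105.5160…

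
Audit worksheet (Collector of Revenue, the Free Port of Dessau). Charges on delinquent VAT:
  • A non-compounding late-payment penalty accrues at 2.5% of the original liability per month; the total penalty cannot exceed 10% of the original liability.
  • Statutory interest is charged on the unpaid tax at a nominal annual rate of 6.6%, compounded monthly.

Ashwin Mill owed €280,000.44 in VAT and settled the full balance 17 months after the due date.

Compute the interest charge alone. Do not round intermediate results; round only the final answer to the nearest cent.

Interest (6.6%/yr ÷ 12 = 0.55%/month): €280,000.44 × ((1 + 0.0055)^17 − 1) = €27,364.2594…

€27,364.26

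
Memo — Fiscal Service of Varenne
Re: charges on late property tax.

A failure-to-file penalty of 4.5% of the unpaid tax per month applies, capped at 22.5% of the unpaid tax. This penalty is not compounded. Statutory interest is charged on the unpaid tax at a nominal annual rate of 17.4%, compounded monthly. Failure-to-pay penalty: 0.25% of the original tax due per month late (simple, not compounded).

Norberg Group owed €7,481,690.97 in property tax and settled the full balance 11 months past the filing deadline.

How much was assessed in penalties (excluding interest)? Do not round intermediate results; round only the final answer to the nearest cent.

Failure-to-file: 11 × 4.5% × €7,481,690.97 = €3,703,437.03…, capped at 22.5% × €7,481,690.97 = €1,683,380.47…
Failure-to-pay penalty: 11 × 0.25% × €7,481,690.97 = €205,746.50…
Total penalty = €1,683,380.47… + €205,746.50… = €1,889,126.97

€1,889,126.97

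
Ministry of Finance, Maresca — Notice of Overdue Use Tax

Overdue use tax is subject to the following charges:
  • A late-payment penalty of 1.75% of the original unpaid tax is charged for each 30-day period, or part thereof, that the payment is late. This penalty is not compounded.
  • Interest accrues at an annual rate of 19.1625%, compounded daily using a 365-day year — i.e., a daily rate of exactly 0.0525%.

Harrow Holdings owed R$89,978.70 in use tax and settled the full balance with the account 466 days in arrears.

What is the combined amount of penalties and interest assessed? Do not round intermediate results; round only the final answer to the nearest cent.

R$50,126.44

Penalty periods: ⌈466/30⌉ = 16; penalty = 16 × 1.75% × R$89,978.70 = R$25,194.04…
Interest: R$89,978.70 × ((1 + 0.000525)^466 − 1) = R$89,978.70 × 0.27709223… = R$24,932.3990…
Penalties + interest = R$25,194.0360 + R$24,932.3990… = R$50,126.44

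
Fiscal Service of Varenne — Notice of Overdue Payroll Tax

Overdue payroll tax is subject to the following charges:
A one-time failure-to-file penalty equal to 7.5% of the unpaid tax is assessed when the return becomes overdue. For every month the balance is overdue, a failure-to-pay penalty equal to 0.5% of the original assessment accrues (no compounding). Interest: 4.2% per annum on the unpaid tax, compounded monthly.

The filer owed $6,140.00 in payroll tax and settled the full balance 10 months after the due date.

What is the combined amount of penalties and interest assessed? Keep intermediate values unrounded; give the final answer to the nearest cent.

Failure-to-file penalty: 7.5% × $6,140.00 = $460.50
Failure-to-pay penalty = 0.5% × $6,140.00 × 10 mo = $307.00
Interest (4.2%/yr ÷ 12 = 0.35%/month): $6,140.00 × ((1 + 0.0035)^10 − 1) = $218.3165…
Penalties + interest = $767.5000 + $218.3165… = $985.82

$985.82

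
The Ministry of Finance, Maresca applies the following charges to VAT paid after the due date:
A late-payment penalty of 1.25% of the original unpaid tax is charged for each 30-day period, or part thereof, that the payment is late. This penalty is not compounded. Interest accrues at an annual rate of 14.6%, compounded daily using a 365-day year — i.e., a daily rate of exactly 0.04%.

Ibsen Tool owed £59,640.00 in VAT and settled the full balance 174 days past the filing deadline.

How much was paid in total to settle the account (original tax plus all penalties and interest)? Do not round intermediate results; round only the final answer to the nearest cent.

Penalty periods: ⌈174/30⌉ = 6; penalty = 6 × 1.25% × £59,640.00 = £4,473.00
Interest: £59,640.00 × ((1 + 0.0004)^174 − 1) = £59,640.00 × 0.07206434… = £4,297.9175…
Total = £59,640.00 + £4,473.0000 + £4,297.9175… = £68,410.92

£68,410.92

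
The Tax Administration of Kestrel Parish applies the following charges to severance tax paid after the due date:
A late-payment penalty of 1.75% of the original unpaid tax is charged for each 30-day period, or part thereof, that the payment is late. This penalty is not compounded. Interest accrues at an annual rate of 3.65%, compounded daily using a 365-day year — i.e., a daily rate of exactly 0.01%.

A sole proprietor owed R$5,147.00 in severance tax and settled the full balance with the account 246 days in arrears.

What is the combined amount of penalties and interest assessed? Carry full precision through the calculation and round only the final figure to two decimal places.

Penalty periods: ⌈246/30⌉ = 9; penalty = 9 × 1.75% × R$5,147.00 = R$810.65…
Interest: R$5,147.00 × ((1 + 0.0001)^246 − 1) = R$5,147.00 × 0.02490382… = R$128.1799…
Penalties + interest = R$810.6525 + R$128.1799… = R$938.83

R$938.83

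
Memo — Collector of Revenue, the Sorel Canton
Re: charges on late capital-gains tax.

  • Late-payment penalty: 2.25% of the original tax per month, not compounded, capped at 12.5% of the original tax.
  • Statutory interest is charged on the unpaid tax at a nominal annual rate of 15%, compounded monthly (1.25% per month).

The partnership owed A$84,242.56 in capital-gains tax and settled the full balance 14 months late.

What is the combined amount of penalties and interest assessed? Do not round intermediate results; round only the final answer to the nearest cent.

A$26,532.59

Penalty (uncapped): 14 × 2.25% × A$84,242.56 = A$26,536.41…; cap = 12.5% × A$84,242.56 = A$10,530.32 → penalty = A$10,530.32
Interest: A$84,242.56 × ((1 + 0.0125)^14 − 1) = A$84,242.56 × 0.1899547… = A$16,002.2743…
Penalties + interest = A$10,530.3200 + A$16,002.2743… = A$26,532.59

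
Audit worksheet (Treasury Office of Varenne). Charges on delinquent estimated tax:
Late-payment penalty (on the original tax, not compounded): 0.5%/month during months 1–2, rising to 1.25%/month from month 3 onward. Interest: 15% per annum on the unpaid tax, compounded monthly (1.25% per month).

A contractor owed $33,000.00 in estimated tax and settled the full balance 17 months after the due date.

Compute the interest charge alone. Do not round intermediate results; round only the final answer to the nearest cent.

$7,759.56

Interest: $33,000.00 × ((1 + 0.0125)^17 − 1) = $33,000.00 × 0.2351382… = $7,759.5595…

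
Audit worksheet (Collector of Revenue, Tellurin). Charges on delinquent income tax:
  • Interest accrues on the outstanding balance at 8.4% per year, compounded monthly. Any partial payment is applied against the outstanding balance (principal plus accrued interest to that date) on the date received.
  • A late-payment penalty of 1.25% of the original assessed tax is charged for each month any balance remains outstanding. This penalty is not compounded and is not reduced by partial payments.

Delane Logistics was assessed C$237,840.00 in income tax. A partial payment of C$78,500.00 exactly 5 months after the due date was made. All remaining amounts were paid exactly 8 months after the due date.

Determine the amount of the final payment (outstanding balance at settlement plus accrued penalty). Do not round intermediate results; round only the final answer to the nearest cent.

Monthly rate = 8.4% ÷ 12 = 0.7%
Balance at month 5: C$237,840.0000 × (1 + 0.007)^5 = C$246,281.7603…
After C$78,500.00 payment: C$246,281.7603… − C$78,500.00 = C$167,781.7603…
Balance at month 8: C$167,781.7603… × (1 + 0.007)^3 = C$171,329.8987…
Penalty: 8 × 1.25% × C$237,840.00 = C$23,784.00
Final settlement = outstanding balance + penalty = C$171,329.8987… + C$23,784.00 = C$195,113.90

C$195,113.90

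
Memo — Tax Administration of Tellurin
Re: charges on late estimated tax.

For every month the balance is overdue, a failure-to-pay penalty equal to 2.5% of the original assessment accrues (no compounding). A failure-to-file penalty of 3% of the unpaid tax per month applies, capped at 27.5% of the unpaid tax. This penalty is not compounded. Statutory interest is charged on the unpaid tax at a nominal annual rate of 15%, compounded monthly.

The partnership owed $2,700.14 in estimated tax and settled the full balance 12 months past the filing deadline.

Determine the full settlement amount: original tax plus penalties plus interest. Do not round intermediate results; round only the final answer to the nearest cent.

$4,686.78

Failure-to-file: 12 × 3% × $2,700.14 = $972.05…, capped at 27.5% × $2,700.14 = $742.54…
Failure-to-pay penalty: 12 × 2.5% × $2,700.14 = $810.04…
Interest (15%/yr ÷ 12 = 1.25%/month): $2,700.14 × ((1 + 0.0125)^12 − 1) = $434.0597…
Total = $2,700.14 + $1,552.5805 + $434.0597… = $4,686.78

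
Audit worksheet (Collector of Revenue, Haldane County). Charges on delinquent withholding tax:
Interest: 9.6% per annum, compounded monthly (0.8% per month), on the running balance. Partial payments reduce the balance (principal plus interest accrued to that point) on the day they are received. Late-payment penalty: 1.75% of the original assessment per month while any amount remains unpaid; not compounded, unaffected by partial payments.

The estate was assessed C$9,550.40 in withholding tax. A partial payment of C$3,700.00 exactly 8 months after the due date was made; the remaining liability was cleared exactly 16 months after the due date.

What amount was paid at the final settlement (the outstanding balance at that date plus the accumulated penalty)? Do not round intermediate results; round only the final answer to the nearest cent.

Balance at month 8: C$9,550.4000 × (1 + 0.008)^8 = C$10,179.0165…
After C$3,700.00 payment: C$10,179.0165… − C$3,700.00 = C$6,479.0165…
Balance at month 16: C$6,479.0165… × (1 + 0.008)^8 = C$6,905.4716…
Penalty: 16 × 1.75% × C$9,550.40 = C$2,674.11…
Final settlement = outstanding balance + penalty = C$6,905.4716… + C$2,674.11… = C$9,579.58

C$9,579.58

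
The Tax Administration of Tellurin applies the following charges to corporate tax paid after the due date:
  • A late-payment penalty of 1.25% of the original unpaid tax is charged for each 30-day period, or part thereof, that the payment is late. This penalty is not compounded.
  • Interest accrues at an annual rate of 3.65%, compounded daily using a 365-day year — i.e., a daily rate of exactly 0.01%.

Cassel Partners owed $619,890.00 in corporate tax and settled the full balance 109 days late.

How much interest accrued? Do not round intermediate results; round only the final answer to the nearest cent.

Interest: $619,890.00 × ((1 + 0.0001)^109 − 1) = $619,890.00 × 0.01095907… = $6,793.4182…

$6,793.42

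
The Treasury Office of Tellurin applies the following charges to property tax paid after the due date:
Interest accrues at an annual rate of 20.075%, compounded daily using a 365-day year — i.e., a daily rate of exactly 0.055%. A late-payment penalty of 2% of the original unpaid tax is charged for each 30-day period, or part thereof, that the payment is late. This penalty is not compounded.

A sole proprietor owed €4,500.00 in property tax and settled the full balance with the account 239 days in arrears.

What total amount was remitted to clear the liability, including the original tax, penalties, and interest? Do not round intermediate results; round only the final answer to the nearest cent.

Penalty periods: ⌈239/30⌉ = 8; penalty = 8 × 2% × €4,500.00 = €720.00
Interest: €4,500.00 × ((1 + 0.00055)^239 − 1) = €4,500.00 × 0.14043967… = €631.9785…
Total = €4,500.00 + €720.0000 + €631.9785… = €5,851.98

€5,851.98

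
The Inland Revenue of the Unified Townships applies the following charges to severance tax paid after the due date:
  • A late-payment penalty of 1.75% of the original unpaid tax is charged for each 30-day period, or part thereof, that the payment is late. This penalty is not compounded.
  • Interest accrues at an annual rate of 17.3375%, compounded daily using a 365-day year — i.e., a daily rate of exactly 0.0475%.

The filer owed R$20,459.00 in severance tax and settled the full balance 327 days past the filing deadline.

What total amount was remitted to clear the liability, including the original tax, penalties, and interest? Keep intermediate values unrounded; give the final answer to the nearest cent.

Penalty periods: ⌈327/30⌉ = 11; penalty = 11 × 1.75% × R$20,459.00 = R$3,938.36…
Interest: R$20,459.00 × ((1 + 0.000475)^327 − 1) = R$20,459.00 × 0.16799444… = R$3,436.9982…
Total = R$20,459.00 + R$3,938.3575 + R$3,436.9982… = R$27,834.36

R$27,834.36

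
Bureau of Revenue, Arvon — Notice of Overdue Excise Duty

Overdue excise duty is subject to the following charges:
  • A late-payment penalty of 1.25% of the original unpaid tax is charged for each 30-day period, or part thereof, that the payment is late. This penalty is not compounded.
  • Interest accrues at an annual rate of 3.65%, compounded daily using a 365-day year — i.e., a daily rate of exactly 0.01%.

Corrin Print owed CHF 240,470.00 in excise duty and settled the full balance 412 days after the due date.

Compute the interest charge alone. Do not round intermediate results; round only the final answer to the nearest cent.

Interest: CHF 240,470.00 × ((1 + 0.0001)^412 − 1) = CHF 240,470.00 × 0.04205835… = CHF 10,113.7715…

CHF 10,113.77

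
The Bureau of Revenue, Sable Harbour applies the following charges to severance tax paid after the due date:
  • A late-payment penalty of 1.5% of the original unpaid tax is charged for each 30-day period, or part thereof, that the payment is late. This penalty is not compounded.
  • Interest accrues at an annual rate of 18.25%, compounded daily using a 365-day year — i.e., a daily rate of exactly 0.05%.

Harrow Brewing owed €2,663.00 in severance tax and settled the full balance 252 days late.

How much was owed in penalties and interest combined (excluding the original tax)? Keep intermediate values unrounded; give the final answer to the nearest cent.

Penalty periods: ⌈252/30⌉ = 9; penalty = 9 × 1.5% × €2,663.00 = €359.51…
Interest: €2,663.00 × ((1 + 0.0005)^252 − 1) = €2,663.00 × 0.13424645… = €357.4983…
Penalties + interest = €359.5050 + €357.4983… = €717.00

€717.00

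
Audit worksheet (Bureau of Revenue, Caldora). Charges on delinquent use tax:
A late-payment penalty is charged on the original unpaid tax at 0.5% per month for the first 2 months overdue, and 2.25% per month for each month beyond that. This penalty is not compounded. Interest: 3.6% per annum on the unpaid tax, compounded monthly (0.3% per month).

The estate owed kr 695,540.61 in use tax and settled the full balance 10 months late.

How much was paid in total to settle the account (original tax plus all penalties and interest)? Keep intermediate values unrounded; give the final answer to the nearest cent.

Penalty, months 1–2: 2 × 0.5% × kr 695,540.61 = kr 6,955.41…
Penalty, months 3–10: 8 × 2.25% × kr 695,540.61 = kr 125,197.31…
Interest: kr 695,540.61 × ((1 + 0.003)^10 − 1) = kr 695,540.61 × 0.0304083… = kr 21,150.1777…
Total = kr 695,540.61 + kr 132,152.7159 + kr 21,150.1777… = kr 848,843.50

kr 848,843.50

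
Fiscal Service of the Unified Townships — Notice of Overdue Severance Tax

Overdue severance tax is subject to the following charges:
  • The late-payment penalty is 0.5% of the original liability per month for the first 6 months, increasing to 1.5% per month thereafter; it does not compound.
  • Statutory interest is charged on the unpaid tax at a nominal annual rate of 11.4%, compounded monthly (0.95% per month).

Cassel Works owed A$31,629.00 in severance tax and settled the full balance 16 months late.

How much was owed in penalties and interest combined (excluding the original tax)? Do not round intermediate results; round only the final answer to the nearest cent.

Penalty, months 1–6: 6 × 0.5% × A$31,629.00 = A$948.87
Penalty, months 7–16: 10 × 1.5% × A$31,629.00 = A$4,744.35
Interest: A$31,629.00 × ((1 + 0.0095)^16 − 1) = A$31,629.00 × 0.1633253… = A$5,165.8158…
Penalties + interest = A$5,693.2200 + A$5,165.8158… = A$10,859.04

A$10,859.04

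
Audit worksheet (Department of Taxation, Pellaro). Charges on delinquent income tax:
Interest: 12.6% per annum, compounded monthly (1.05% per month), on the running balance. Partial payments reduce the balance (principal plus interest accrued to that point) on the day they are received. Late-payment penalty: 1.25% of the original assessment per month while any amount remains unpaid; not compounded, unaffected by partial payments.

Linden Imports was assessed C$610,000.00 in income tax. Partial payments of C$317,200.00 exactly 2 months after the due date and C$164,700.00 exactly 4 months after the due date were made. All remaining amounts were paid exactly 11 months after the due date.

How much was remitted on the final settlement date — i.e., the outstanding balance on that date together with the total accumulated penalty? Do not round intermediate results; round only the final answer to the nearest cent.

Balance at month 2: C$610,000.0000 × (1 + 0.0105)^2 = C$622,877.2525
After C$317,200.00 payment: C$622,877.2525 − C$317,200.00 = C$305,677.2525
Balance at month 4: C$305,677.2525 × (1 + 0.0105)^2 = C$312,130.1757…
After C$164,700.00 payment: C$312,130.1757… − C$164,700.00 = C$147,430.1757…
Balance at month 11: C$147,430.1757… × (1 + 0.0105)^7 = C$158,613.6679…
Penalty: 11 × 1.25% × C$610,000.00 = C$83,875.00
Final settlement = outstanding balance + penalty = C$158,613.6679… + C$83,875.00 = C$242,488.67

C$242,488.67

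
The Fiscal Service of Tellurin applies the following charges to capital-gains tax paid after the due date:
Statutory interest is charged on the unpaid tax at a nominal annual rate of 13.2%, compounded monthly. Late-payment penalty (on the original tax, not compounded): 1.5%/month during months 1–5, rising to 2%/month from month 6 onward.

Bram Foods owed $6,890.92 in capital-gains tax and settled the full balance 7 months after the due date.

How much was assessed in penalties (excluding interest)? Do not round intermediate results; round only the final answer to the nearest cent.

$792.46

Penalty, months 1–5: 5 × 1.5% × $6,890.92 = $516.82…
Penalty, months 6–7: 2 × 2% × $6,890.92 = $275.64…
Total penalty = $516.82… + $275.64… = $792.46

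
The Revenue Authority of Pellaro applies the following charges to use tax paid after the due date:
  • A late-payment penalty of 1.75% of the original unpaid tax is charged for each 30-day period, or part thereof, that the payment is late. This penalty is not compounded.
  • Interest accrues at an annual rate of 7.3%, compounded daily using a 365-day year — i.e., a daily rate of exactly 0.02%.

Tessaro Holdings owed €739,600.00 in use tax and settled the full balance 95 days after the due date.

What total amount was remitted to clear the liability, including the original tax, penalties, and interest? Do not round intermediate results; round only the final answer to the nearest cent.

Penalty periods: ⌈95/30⌉ = 4; penalty = 4 × 1.75% × €739,600.00 = €51,772.00
Interest: €739,600.00 × ((1 + 0.0002)^95 − 1) = €739,600.00 × 0.01917971… = €14,185.3153…
Total = €739,600.00 + €51,772.0000 + €14,185.3153… = €805,557.32

€805,557.32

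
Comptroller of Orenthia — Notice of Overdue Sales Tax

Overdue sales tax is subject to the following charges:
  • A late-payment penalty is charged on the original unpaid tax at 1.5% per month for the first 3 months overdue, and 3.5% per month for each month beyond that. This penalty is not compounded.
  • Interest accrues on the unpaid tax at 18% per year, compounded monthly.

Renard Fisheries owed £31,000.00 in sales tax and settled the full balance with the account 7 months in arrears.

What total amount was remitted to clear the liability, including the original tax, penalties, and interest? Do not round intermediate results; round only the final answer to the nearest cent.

£40,140.19

Penalty, months 1–3: 3 × 1.5% × £31,000.00 = £1,395.00
Penalty, months 4–7: 4 × 3.5% × £31,000.00 = £4,340.00
Interest (18%/yr ÷ 12 = 1.5%/month): £31,000.00 × ((1 + 0.015)^7 − 1) = £3,405.1923…
Total = £31,000.00 + £5,735.0000 + £3,405.1923… = £40,140.19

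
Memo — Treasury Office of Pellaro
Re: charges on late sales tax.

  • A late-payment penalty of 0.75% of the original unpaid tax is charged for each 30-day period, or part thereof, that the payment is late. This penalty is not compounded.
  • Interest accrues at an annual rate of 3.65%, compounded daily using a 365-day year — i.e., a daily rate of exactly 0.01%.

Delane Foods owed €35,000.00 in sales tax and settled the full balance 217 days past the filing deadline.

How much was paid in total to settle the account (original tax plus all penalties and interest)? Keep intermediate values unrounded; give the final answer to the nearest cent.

€37,867.76

Penalty periods: ⌈217/30⌉ = 8; penalty = 8 × 0.75% × €35,000.00 = €2,100.00
Interest: €35,000.00 × ((1 + 0.0001)^217 − 1) = €35,000.00 × 0.02193605… = €767.7617…
Total = €35,000.00 + €2,100.0000 + €767.7617… = €37,867.76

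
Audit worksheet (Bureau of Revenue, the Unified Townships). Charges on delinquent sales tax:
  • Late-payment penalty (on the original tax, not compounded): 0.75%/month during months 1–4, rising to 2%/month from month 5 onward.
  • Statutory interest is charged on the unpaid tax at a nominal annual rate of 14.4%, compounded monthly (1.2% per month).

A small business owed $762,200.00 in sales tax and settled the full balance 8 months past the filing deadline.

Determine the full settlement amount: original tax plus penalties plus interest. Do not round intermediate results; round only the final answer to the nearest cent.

$922,361.26

Penalty, months 1–4: 4 × 0.75% × $762,200.00 = $22,866.00
Penalty, months 5–8: 4 × 2% × $762,200.00 = $60,976.00
Interest: $762,200.00 × ((1 + 0.012)^8 − 1) = $762,200.00 × 0.1001302… = $76,319.2640…
Total = $762,200.00 + $83,842.0000 + $76,319.2640… = $922,361.26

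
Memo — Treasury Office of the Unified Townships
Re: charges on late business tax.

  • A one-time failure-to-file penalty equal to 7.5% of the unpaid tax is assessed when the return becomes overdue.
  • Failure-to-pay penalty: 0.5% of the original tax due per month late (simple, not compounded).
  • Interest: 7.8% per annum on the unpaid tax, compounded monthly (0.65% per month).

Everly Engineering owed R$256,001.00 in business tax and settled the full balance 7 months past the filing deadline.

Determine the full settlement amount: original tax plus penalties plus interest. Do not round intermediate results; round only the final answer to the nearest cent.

R$296,038.77

Failure-to-file penalty: 7.5% × R$256,001.00 = R$19,200.08…
Failure-to-pay penalty: 7 × 0.5% × R$256,001.00 = R$8,960.04…
Interest: R$256,001.00 × ((1 + 0.0065)^7 − 1) = R$256,001.00 × 0.0463969… = R$11,877.6591…
Total = R$256,001.00 + R$28,160.1100 + R$11,877.6591… = R$296,038.77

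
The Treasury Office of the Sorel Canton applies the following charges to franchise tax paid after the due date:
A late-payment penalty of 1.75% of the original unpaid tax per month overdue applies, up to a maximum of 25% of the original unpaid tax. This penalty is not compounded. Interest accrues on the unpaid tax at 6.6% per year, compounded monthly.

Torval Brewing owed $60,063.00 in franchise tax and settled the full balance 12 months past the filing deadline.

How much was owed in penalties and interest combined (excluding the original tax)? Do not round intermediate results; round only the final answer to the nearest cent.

Penalty: 12 × 1.75% × $60,063.00 = $12,613.23 (below the 25% cap of $15,015.75)
Interest (6.6%/yr ÷ 12 = 0.55%/month): $60,063.00 × ((1 + 0.0055)^12 − 1) = $4,086.2997…
Penalties + interest = $12,613.2300 + $4,086.2997… = $16,699.53

$16,699.53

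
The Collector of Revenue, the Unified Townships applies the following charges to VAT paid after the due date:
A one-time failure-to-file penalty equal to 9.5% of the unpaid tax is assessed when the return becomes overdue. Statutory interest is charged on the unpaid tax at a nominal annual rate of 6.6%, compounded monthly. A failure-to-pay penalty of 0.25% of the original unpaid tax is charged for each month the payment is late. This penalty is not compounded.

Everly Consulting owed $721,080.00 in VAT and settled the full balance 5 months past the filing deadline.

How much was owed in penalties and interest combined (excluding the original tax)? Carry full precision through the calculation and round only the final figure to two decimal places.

$97,565.13

Failure-to-file penalty: 9.5% × $721,080.00 = $68,502.60
Failure-to-pay penalty = 0.25% × $721,080.00 × 5 mo = $9,013.50
Interest (6.6%/yr ÷ 12 = 0.55%/month): $721,080.00 × ((1 + 0.0055)^5 − 1) = $20,049.0297…
Penalties + interest = $77,516.1000 + $20,049.0297… = $97,565.13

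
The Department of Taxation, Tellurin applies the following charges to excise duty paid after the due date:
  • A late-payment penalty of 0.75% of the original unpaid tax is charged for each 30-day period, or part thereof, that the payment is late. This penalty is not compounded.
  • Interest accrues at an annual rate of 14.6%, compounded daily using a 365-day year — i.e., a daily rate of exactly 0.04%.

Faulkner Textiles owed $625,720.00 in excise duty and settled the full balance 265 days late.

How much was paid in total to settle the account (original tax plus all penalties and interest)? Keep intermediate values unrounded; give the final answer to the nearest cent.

Penalty periods: ⌈265/30⌉ = 9; penalty = 9 × 0.75% × $625,720.00 = $42,236.10
Interest: $625,720.00 × ((1 + 0.0004)^265 − 1) = $625,720.00 × 0.11179831… = $69,954.4400…
Total = $625,720.00 + $42,236.1000 + $69,954.4400… = $737,910.54

$737,910.54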